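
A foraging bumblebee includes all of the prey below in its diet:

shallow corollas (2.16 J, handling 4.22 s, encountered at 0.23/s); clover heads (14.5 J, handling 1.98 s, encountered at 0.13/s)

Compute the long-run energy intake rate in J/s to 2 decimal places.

R = Σλ_iE_i / (1 + Σλ_ih_i)
Numerator: 0.23×2.16 + 0.13×14.5 = 2.382
Denominator: 1 + 0.23×4.22 + 0.13×1.98 = 2.228
R = 2.382/2.228 = 1.069 J/s

1.07 J/s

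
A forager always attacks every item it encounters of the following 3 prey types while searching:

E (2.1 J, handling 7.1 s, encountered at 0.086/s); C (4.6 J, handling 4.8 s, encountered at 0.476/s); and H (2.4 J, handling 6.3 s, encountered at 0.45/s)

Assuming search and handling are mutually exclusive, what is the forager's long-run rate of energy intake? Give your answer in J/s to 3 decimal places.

0.513 J/s

R = Σλ_iE_i / (1 + Σλ_ih_i)
Numerator: 0.086×2.1 + 0.476×4.6 + 0.45×2.4 = 3.45
Denominator: 1 + 0.086×7.1 + 0.476×4.8 + 0.45×6.3 = 6.73
R = 3.45/6.73 = 0.5126 J/s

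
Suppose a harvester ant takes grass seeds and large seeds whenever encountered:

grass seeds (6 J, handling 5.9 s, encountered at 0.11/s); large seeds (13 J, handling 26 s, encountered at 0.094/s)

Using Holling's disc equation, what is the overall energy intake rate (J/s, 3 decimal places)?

0.460 J/s

R = Σλ_iE_i / (1 + Σλ_ih_i)
Numerator: 0.11×6 + 0.094×13 = 1.882
Denominator: 1 + 0.11×5.9 + 0.094×26 = 4.093
R = 1.882/4.093 = 0.4598 J/s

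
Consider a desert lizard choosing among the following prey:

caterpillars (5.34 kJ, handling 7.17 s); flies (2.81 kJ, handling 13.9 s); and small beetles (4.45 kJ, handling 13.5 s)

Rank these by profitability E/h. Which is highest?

In descending order of E/h:
caterpillars: 5.34/7.17 = 0.745 kJ/s
small beetles: 4.45/13.5 = 0.33 kJ/s
flies: 2.81/13.9 = 0.202 kJ/s

caterpillars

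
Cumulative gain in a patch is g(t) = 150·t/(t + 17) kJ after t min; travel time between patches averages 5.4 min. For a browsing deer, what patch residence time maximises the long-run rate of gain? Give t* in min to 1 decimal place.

By the marginal value theorem, leave when the instantaneous gain rate g'(t) equals the habitat-wide average g(t)/(T + t).
g'(t) = 150·17/(t + 17)². Setting 150·17/(t+17)² = 150t/[(t+17)(5.4+t)] gives 17(5.4+t) = t(t+17), so t² = 17×5.4 = 91.8.
t* = √91.8 = 9.581 min.

9.6 min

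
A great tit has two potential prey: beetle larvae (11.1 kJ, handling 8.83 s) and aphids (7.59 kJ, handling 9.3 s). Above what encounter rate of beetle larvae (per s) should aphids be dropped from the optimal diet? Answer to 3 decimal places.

At the threshold, the rate on beetle larvae alone equals the profitability of aphids: λ·11.1/(1 + λ·8.83) = 7.59/9.3 = 0.8161.
Rearranging, λ(11.1 − 0.8161×8.83) = 0.8161, so λ = 0.8161/3.894 = 0.2096 per s.

0.210 per s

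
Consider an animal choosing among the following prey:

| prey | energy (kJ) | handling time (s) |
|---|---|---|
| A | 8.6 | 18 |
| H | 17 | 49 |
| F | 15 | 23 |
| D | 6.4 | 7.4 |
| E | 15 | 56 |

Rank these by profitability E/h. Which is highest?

In descending order of E/h:
D: 6.4/7.4 = 0.865 kJ/s
F: 15/23 = 0.652 kJ/s
A: 8.6/18 = 0.478 kJ/s
H: 17/49 = 0.347 kJ/s
E: 15/56 = 0.268 kJ/s

D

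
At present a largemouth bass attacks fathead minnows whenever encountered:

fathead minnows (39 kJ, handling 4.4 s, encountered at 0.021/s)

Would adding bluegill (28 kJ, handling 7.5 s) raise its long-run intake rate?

Current rate: (0.021×39)/(1 + 0.021×4.4) = 0.7497 kJ/s.
Profitability of bluegill: 28/7.5 = 3.733 kJ/s.
3.733 > 0.7497, so adding bluegill raises the average — include it.

Yes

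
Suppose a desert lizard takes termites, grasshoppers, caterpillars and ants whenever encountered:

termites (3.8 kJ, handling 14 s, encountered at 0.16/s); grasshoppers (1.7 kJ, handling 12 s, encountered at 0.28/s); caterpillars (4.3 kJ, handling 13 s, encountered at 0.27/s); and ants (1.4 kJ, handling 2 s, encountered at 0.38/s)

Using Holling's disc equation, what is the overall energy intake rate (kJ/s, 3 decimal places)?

Energy encountered per unit search time: 0.16×3.8 + 0.28×1.7 + 0.27×4.3 + 0.38×1.4 = 2.777 kJ/s.
Handling time per unit search time: 0.16×14 + 0.28×12 + 0.27×13 + 0.38×2 = 9.87.
Rate = 2.777/(1 + 9.87) = 0.2555 kJ/s.

0.255 kJ/s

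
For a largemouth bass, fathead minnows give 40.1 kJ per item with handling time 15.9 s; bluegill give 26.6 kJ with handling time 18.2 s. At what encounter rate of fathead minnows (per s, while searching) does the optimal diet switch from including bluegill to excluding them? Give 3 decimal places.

0.087 per s

The zero-one rule: include bluegill iff E₂/h₂ > λE₁/(1+λh₁). Equality gives the switch point.
λE₁h₂ = E₂ + λE₂h₁ ⇒ λ = E₂/(E₁h₂ − E₂h₁) = 26.6/(729.8 − 422.9) = 0.08668 per s.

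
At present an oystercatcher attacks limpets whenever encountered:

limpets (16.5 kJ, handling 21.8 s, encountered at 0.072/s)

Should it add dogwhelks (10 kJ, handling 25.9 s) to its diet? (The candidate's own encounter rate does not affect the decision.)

Current rate: (0.072×16.5)/(1 + 0.072×21.8) = 0.4623 kJ/s.
dogwhelks: E/h = 10/25.9 = 0.3861 kJ/s.
Since 0.3861 < R, time spent handling dogwhelks is better spent searching.

No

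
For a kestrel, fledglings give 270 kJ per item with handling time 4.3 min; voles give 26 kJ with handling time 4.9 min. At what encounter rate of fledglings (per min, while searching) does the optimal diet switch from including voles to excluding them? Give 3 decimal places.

At the threshold, the rate on fledglings alone equals the profitability of voles: λ·270/(1 + λ·4.3) = 26/4.9 = 5.306.
Rearranging, λ(270 − 5.306×4.3) = 5.306, so λ = 5.306/247.2 = 0.02147 per min.

0.021 per min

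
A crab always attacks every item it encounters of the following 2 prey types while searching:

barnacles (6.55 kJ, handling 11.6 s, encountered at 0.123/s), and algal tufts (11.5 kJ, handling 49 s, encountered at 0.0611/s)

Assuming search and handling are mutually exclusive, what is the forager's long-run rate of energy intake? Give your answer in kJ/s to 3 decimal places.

0.278 kJ/s

R = Σλ_iE_i / (1 + Σλ_ih_i)
Numerator: 0.123×6.55 + 0.0611×11.5 = 1.508
Denominator: 1 + 0.123×11.6 + 0.0611×49 = 5.421
R = 1.508/5.421 = 0.2782 kJ/s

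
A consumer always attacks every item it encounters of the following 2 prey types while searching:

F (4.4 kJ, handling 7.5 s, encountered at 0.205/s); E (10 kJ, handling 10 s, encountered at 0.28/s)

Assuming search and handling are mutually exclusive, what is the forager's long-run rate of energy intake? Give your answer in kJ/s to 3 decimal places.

Energy encountered per unit search time: 0.205×4.4 + 0.28×10 = 3.702 kJ/s.
Handling time per unit search time: 0.205×7.5 + 0.28×10 = 4.338.
Rate = 3.702/(1 + 4.338) = 0.6936 kJ/s.

0.694 kJ/s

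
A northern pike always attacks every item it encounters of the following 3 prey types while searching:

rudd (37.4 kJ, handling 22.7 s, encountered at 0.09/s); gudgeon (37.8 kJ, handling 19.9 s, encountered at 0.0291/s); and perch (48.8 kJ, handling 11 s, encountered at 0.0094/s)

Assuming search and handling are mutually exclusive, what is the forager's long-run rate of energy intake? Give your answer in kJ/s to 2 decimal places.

Energy encountered per unit search time: 0.09×37.4 + 0.0291×37.8 + 0.0094×48.8 = 4.925 kJ/s.
Handling time per unit search time: 0.09×22.7 + 0.0291×19.9 + 0.0094×11 = 2.725.
Rate = 4.925/(1 + 2.725) = 1.322 kJ/s.

1.32 kJ/s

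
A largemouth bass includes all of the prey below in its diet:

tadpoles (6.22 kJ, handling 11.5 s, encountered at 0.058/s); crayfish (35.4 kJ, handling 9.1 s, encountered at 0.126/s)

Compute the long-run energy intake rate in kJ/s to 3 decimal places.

R = Σλ_iE_i / (1 + Σλ_ih_i)
Numerator: 0.058×6.22 + 0.126×35.4 = 4.821
Denominator: 1 + 0.058×11.5 + 0.126×9.1 = 2.814
R = 4.821/2.814 = 1.714 kJ/s

1.714 kJ/s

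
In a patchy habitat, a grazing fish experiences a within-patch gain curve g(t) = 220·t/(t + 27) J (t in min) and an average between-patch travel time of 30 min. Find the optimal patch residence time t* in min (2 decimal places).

By the marginal value theorem, leave when the instantaneous gain rate g'(t) equals the habitat-wide average g(t)/(T + t).
g'(t) = 220·27/(t + 27)². Setting 220·27/(t+27)² = 220t/[(t+27)(30+t)] gives 27(30+t) = t(t+27), so t² = 27×30 = 810.
t* = √810 = 28.46 min.

28.46 min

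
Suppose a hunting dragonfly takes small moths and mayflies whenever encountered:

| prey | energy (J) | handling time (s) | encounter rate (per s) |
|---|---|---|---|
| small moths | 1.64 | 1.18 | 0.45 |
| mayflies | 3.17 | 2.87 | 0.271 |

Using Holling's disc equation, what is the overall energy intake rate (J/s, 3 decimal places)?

Energy encountered per unit search time: 0.45×1.64 + 0.271×3.17 = 1.597 J/s.
Handling time per unit search time: 0.45×1.18 + 0.271×2.87 = 1.309.
Rate = 1.597/(1 + 1.309) = 0.6917 J/s.

0.692 J/s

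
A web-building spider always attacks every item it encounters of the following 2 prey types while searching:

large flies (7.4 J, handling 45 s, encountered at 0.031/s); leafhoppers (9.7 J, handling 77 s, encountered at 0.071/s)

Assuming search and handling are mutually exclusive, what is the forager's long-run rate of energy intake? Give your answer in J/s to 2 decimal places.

R = (0.031×7.4 + 0.071×9.7) / (1 + 0.031×45 + 0.071×77) = 0.9181/7.862 = 0.1168 J/s.

0.12 J/s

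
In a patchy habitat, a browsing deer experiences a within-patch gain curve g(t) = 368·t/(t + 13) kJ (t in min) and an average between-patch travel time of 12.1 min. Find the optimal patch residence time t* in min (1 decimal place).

Maximise g(t)/(T+t): set derivative to zero → g'(t)(T+t) = g(t).
g'(t) = 368·13/(t + 13)². Setting 368·13/(t+13)² = 368t/[(t+13)(12.1+t)] gives 13(12.1+t) = t(t+13), so t² = 13×12.1 = 157.3.
t* = √157.3 = 12.54 min.

12.5 min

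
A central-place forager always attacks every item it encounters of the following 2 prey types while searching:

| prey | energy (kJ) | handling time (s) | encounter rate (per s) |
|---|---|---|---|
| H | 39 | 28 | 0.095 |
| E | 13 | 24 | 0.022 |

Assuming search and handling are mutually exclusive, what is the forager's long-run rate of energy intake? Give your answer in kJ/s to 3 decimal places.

R = (0.095×39 + 0.022×13) / (1 + 0.095×28 + 0.022×24) = 3.991/4.188 = 0.953 kJ/s.

0.953 kJ/s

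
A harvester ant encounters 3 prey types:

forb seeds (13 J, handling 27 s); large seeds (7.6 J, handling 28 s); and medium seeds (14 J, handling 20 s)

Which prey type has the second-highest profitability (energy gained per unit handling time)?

Profitability E/h (J/s): forb seeds = 13/27 = 0.481, large seeds = 7.6/28 = 0.271, medium seeds = 14/20 = 0.7.
Ranked: medium seeds > forb seeds > large seeds.

forb seeds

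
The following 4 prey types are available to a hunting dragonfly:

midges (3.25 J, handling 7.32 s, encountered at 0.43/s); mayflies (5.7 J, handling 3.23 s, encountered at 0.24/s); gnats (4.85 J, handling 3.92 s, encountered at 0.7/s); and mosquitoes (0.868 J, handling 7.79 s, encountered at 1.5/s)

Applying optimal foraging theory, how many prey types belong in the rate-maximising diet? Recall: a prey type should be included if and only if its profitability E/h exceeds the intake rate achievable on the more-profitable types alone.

Rank by E/h (J/s): mayflies 1.76, gnats 1.24, midges 0.444, mosquitoes 0.111. Include each in turn until the next type's E/h falls below the running intake rate.
Rate on top 1: 0.7706. gnats: 1.24 > 0.7706 → include.
Rate on top 2: 1.054. midges: 0.444 < 1.054 → exclude; stop.
Optimal diet: mayflies, gnats — 2 of 4 types.

2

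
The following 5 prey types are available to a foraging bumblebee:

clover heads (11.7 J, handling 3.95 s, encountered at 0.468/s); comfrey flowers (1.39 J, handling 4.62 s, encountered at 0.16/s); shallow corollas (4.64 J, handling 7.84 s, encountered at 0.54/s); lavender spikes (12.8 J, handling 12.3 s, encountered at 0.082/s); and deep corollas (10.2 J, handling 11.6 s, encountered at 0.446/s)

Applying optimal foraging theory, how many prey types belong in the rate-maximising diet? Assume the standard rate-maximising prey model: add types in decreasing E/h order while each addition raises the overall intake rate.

1

E/h in descending order: clover heads 2.96, lavender spikes 1.04, deep corollas 0.879, shallow corollas 0.592, comfrey flowers 0.301 J/s. The optimal diet is the largest prefix of this list for which every included type satisfies E_i/h_i > R on the types above it.
Rate on top 1: 1.922. lavender spikes: 1.04 < 1.922 → exclude; stop.
Optimal diet: clover heads — 1 of 5 types.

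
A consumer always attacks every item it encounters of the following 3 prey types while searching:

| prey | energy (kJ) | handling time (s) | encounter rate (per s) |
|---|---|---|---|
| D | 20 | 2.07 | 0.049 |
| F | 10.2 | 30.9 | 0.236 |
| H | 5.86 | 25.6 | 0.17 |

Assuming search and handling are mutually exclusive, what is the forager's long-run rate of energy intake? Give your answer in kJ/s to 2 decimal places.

Energy encountered per unit search time: 0.049×20 + 0.236×10.2 + 0.17×5.86 = 4.383 kJ/s.
Handling time per unit search time: 0.049×2.07 + 0.236×30.9 + 0.17×25.6 = 11.75.
Rate = 4.383/(1 + 11.75) = 0.3439 kJ/s.

0.34 kJ/s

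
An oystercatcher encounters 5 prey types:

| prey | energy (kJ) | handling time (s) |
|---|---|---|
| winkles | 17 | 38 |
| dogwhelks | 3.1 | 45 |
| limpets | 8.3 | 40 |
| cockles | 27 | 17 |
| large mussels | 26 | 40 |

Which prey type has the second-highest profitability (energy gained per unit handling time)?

Profitability E/h (kJ/s): winkles = 17/38 = 0.447, dogwhelks = 3.1/45 = 0.0689, limpets = 8.3/40 = 0.208, cockles = 27/17 = 1.59, large mussels = 26/40 = 0.65.
Ranked: cockles > large mussels > winkles > limpets > dogwhelks.

large mussels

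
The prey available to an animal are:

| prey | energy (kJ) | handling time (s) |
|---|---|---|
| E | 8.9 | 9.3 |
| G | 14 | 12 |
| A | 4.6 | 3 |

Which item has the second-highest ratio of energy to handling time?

G

In descending order of E/h:
A: 4.6/3 = 1.53 kJ/s
G: 14/12 = 1.17 kJ/s
E: 8.9/9.3 = 0.957 kJ/s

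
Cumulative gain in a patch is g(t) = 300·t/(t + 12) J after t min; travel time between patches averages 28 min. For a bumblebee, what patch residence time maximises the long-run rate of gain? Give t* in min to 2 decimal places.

18.33 min

Maximise g(t)/(T+t): set derivative to zero → g'(t)(T+t) = g(t).
g'(t) = 300·12/(t + 12)². Setting 300·12/(t+12)² = 300t/[(t+12)(28+t)] gives 12(28+t) = t(t+12), so t² = 12×28 = 336.
t* = √336 = 18.33 min.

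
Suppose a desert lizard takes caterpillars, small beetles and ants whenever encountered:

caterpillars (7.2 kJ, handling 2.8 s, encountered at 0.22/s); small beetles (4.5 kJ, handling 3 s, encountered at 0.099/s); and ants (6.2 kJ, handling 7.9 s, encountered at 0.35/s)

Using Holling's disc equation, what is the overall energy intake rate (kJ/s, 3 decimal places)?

R = Σλ_iE_i / (1 + Σλ_ih_i)
Numerator: 0.22×7.2 + 0.099×4.5 + 0.35×6.2 = 4.2
Denominator: 1 + 0.22×2.8 + 0.099×3 + 0.35×7.9 = 4.678
R = 4.2/4.678 = 0.8977 kJ/s

0.898 kJ/s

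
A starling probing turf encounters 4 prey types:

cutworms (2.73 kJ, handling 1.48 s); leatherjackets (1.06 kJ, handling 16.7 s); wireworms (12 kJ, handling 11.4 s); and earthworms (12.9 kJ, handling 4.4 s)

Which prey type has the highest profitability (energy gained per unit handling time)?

earthworms

In descending order of E/h:
earthworms: 12.9/4.4 = 2.93 kJ/s
cutworms: 2.73/1.48 = 1.84 kJ/s
wireworms: 12/11.4 = 1.05 kJ/s
leatherjackets: 1.06/16.7 = 0.0635 kJ/s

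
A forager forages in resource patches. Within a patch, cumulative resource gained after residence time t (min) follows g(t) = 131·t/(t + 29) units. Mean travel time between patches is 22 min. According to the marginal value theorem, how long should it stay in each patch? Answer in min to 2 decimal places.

25.26 min

Maximise g(t)/(T+t): set derivative to zero → g'(t)(T+t) = g(t).
g'(t) = 131·29/(t + 29)². Setting 131·29/(t+29)² = 131t/[(t+29)(22+t)] gives 29(22+t) = t(t+29), so t² = 29×22 = 638.
t* = √638 = 25.26 min.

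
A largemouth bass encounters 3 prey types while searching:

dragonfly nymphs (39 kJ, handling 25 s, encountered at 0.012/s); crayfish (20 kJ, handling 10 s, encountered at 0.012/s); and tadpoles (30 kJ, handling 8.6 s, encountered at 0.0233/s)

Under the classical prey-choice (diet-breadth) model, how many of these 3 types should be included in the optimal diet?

Profitabilities (E/h, kJ/s): tadpoles 3.49, crayfish 2, dragonfly nymphs 1.56. Add prey in this order while the next type's profitability exceeds the intake rate on those already taken.
Rate on top 1: 0.5823. crayfish: 2 > 0.5823 → include.
Rate on top 2: 0.7112. dragonfly nymphs: 1.56 > 0.7112 → include.
Optimal diet: tadpoles, crayfish, dragonfly nymphs — 3 of 3 types.

3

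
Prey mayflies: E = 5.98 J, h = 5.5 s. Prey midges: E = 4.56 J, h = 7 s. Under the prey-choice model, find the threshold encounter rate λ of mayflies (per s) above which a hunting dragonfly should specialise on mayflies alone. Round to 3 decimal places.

0.272 per s

At the threshold, the rate on mayflies alone equals the profitability of midges: λ·5.98/(1 + λ·5.5) = 4.56/7 = 0.6514.
Rearranging, λ(5.98 − 0.6514×5.5) = 0.6514, so λ = 0.6514/2.397 = 0.2718 per s.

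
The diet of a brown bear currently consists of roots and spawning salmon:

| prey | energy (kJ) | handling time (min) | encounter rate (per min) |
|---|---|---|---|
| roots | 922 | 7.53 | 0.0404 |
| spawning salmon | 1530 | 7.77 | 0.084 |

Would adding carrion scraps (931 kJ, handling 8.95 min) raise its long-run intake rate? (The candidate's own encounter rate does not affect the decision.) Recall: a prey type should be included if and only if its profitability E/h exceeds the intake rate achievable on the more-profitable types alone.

Yes

Intake rate on the current diet: R = (0.0404×922 + 0.084×1530) / (1 + 0.0404×7.53 + 0.084×7.77) = 165.8/1.957 = 84.71 kJ/min.
carrion scraps: E/h = 931/8.95 = 104 kJ/min.
Since 104 > R, including carrion scraps increases the long-run rate.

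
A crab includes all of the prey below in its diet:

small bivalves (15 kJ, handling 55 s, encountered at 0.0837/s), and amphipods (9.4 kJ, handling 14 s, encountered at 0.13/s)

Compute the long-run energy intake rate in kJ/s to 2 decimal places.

0.33 kJ/s

R = (0.0837×15 + 0.13×9.4) / (1 + 0.0837×55 + 0.13×14) = 2.478/7.423 = 0.3337 kJ/s.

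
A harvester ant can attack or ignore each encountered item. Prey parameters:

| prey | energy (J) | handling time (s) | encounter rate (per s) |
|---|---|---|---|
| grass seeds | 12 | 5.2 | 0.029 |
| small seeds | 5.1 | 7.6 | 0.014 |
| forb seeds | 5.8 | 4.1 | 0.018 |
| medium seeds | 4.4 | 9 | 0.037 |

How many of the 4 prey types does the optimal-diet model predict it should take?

E/h in descending order: grass seeds 2.31, forb seeds 1.41, small seeds 0.671, medium seeds 0.489 J/s. The optimal diet is the largest prefix of this list for which every included type satisfies E_i/h_i > R on the types above it.
Rate on top 1: 0.3024. forb seeds: 1.41 > 0.3024 → include.
Rate on top 2: 0.3694. small seeds: 0.671 > 0.3694 → include.
Rate on top 3: 0.3935. medium seeds: 0.489 > 0.3935 → include.
Optimal diet: grass seeds, forb seeds, small seeds, medium seeds — 4 of 4 types.

4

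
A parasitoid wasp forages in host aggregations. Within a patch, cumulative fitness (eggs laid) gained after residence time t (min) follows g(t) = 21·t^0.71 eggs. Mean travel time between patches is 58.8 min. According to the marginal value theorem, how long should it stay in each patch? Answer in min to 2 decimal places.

Maximise g(t)/(T+t): set derivative to zero → g'(t)(T+t) = g(t).
g'(t) = 0.71·21·t^-0.29. Setting 0.71·21·t^-0.29 = 21·t^0.71/(58.8+t) gives 0.71(58.8+t) = t, so 0.29·t = 0.71×58.8.
t* = 0.71×58.8/0.29 = 144 min.

143.96 min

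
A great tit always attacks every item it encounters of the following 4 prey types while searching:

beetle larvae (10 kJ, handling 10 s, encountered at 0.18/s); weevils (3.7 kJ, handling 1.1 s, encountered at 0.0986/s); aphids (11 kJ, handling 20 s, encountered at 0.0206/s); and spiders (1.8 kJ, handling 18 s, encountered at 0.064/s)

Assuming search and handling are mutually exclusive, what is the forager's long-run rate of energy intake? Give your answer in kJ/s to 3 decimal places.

0.560 kJ/s

Energy encountered per unit search time: 0.18×10 + 0.0986×3.7 + 0.0206×11 + 0.064×1.8 = 2.507 kJ/s.
Handling time per unit search time: 0.18×10 + 0.0986×1.1 + 0.0206×20 + 0.064×18 = 3.472.
Rate = 2.507/(1 + 3.472) = 0.5605 kJ/s.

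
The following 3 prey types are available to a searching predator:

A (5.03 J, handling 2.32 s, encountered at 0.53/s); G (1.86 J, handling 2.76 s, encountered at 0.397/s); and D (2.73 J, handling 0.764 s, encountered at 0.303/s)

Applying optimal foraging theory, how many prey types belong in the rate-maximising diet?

2

E/h in descending order: D 3.57, A 2.17, G 0.674 J/s. The optimal diet is the largest prefix of this list for which every included type satisfies E_i/h_i > R on the types above it.
Rate on top 1: 0.6717. A: 2.17 > 0.6717 → include.
Rate on top 2: 1.419. G: 0.674 < 1.419 → exclude; stop.
Optimal diet: D, A — 2 of 3 types.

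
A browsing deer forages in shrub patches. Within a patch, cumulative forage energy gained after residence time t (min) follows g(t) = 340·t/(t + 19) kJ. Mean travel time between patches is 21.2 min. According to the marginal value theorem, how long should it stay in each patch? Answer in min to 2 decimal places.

20.07 min

By the marginal value theorem, leave when the instantaneous gain rate g'(t) equals the habitat-wide average g(t)/(T + t).
g'(t) = 340·19/(t + 19)². Setting 340·19/(t+19)² = 340t/[(t+19)(21.2+t)] gives 19(21.2+t) = t(t+19), so t² = 19×21.2 = 402.8.
t* = √402.8 = 20.07 min.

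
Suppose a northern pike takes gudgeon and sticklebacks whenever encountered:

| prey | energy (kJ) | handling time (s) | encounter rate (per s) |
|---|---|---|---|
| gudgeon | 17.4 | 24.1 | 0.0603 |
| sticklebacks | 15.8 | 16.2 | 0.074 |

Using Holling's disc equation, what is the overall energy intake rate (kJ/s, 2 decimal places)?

0.61 kJ/s

Energy encountered per unit search time: 0.0603×17.4 + 0.074×15.8 = 2.218 kJ/s.
Handling time per unit search time: 0.0603×24.1 + 0.074×16.2 = 2.652.
Rate = 2.218/(1 + 2.652) = 0.6074 kJ/s.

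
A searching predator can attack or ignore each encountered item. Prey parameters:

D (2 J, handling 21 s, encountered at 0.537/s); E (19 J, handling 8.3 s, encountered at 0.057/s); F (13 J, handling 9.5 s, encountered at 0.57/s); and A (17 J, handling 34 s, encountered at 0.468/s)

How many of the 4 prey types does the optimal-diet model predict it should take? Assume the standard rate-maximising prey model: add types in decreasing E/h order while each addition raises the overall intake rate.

2

Rank by E/h (J/s): E 2.29, F 1.37, A 0.5, D 0.0952. Include each in turn until the next type's E/h falls below the running intake rate.
Rate on top 1: 0.7352. F: 1.37 > 0.7352 → include.
Rate on top 2: 1.233. A: 0.5 < 1.233 → exclude; stop.
Optimal diet: E, F — 2 of 4 types.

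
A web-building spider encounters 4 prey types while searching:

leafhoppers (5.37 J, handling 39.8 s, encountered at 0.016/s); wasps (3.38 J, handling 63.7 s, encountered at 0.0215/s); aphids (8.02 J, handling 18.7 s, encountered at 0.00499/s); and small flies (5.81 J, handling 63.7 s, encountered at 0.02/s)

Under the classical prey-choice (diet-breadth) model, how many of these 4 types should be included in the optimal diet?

E/h in descending order: aphids 0.429, leafhoppers 0.135, small flies 0.0912, wasps 0.0531 J/s. The optimal diet is the largest prefix of this list for which every included type satisfies E_i/h_i > R on the types above it.
Rate on top 1: 0.0366. leafhoppers: 0.135 > 0.0366 → include.
Rate on top 2: 0.07279. small flies: 0.0912 > 0.07279 → include.
Rate on top 3: 0.0806. wasps: 0.0531 < 0.0806 → exclude; stop.
Optimal diet: aphids, leafhoppers, small flies — 3 of 4 types.

3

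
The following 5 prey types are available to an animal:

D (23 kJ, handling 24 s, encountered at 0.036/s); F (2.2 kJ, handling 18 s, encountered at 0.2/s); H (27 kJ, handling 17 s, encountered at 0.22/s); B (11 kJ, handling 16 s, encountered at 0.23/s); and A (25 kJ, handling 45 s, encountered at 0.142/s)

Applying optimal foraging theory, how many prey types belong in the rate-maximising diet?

Rank by E/h (kJ/s): H 1.59, D 0.958, B 0.688, A 0.556, F 0.122. Include each in turn until the next type's E/h falls below the running intake rate.
Rate on top 1: 1.253. D: 0.958 < 1.253 → exclude; stop.
Optimal diet: H — 1 of 5 types.

1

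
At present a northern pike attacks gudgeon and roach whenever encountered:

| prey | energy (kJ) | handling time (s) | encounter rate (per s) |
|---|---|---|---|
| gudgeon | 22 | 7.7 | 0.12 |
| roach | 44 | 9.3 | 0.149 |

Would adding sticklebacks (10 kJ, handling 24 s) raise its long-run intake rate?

On gudgeon and roach alone, R = ΣλE/(1+Σλh) = 9.196/3.31 = 2.778 kJ/s.
Profitability of sticklebacks: 10/24 = 0.4167 kJ/s.
0.4167 < 2.778, so adding sticklebacks would lower the average — exclude it.

No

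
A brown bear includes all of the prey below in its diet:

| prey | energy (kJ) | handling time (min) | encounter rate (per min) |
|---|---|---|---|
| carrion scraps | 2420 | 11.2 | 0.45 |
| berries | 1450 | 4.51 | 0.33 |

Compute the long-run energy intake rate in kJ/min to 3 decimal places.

R = (0.45×2420 + 0.33×1450) / (1 + 0.45×11.2 + 0.33×4.51) = 1568/7.528 = 208.2 kJ/min.

208.214 kJ/min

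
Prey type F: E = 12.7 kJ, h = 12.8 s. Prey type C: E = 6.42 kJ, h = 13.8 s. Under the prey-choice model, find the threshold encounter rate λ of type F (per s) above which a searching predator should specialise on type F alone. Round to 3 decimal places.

The zero-one rule: include type C iff E₂/h₂ > λE₁/(1+λh₁). Equality gives the switch point.
λE₁h₂ = E₂ + λE₂h₁ ⇒ λ = E₂/(E₁h₂ − E₂h₁) = 6.42/(175.3 − 82.18) = 0.06897 per s.

0.069 per s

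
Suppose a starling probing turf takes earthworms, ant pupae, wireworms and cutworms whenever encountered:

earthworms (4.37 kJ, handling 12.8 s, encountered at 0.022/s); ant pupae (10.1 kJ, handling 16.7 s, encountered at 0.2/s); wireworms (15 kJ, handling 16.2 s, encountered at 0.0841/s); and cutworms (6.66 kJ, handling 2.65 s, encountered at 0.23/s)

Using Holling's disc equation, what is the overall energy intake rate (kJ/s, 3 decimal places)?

R = Σλ_iE_i / (1 + Σλ_ih_i)
Numerator: 0.022×4.37 + 0.2×10.1 + 0.0841×15 + 0.23×6.66 = 4.909
Denominator: 1 + 0.022×12.8 + 0.2×16.7 + 0.0841×16.2 + 0.23×2.65 = 6.594
R = 4.909/6.594 = 0.7446 kJ/s

0.745 kJ/s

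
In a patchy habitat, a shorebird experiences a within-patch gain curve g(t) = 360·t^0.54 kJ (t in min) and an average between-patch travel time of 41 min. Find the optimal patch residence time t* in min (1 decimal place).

48.1 min

Optimal t* satisfies g'(t*) = g(t*)/(T + t*).
g'(t) = 0.54·360·t^-0.46. Setting 0.54·360·t^-0.46 = 360·t^0.54/(41+t) gives 0.54(41+t) = t, so 0.46·t = 0.54×41.
t* = 0.54×41/0.46 = 48.13 min.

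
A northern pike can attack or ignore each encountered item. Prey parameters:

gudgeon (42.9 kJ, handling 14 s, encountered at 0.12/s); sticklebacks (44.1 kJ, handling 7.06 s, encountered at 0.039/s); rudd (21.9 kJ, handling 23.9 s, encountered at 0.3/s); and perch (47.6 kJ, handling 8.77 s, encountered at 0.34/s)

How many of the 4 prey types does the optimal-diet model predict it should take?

2

Profitabilities (E/h, kJ/s): sticklebacks 6.25, perch 5.43, gudgeon 3.06, rudd 0.916. Add prey in this order while the next type's profitability exceeds the intake rate on those already taken.
Rate on top 1: 1.349. perch: 5.43 > 1.349 → include.
Rate on top 2: 4.206. gudgeon: 3.06 < 4.206 → exclude; stop.
Optimal diet: sticklebacks, perch — 2 of 4 types.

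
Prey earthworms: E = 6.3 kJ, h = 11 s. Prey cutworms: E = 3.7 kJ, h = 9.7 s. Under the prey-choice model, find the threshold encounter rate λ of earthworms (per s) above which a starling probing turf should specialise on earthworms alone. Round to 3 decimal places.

0.181 per s

At the threshold, the rate on earthworms alone equals the profitability of cutworms: λ·6.3/(1 + λ·11) = 3.7/9.7 = 0.3814.
Rearranging, λ(6.3 − 0.3814×11) = 0.3814, so λ = 0.3814/2.104 = 0.1813 per s.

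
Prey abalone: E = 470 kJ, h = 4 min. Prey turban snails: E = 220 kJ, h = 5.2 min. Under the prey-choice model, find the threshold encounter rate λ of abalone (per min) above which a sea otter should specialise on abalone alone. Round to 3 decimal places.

0.141 per min

At the threshold, the rate on abalone alone equals the profitability of turban snails: λ·470/(1 + λ·4) = 220/5.2 = 42.31.
Rearranging, λ(470 − 42.31×4) = 42.31, so λ = 42.31/300.8 = 0.1407 per min.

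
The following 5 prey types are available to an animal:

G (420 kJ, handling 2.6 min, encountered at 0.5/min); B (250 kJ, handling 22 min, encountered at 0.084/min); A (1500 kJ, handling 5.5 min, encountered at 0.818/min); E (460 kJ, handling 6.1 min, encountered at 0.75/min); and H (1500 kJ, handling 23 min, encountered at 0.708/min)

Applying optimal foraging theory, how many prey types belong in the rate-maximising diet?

Rank by E/h (kJ/min): A 273, G 162, E 75.4, H 65.2, B 11.4. Include each in turn until the next type's E/h falls below the running intake rate.
Rate on top 1: 223.1. G: 162 < 223.1 → exclude; stop.
Optimal diet: A — 1 of 5 types.

1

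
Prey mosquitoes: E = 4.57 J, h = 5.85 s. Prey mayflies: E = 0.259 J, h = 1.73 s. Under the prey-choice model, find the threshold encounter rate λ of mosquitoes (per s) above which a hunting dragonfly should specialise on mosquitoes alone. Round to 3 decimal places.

Drop mayflies once their profitability E₂/h₂ falls below the rate achievable on mosquitoes alone: E₂/h₂ = λE₁/(1 + λh₁).
Solve for λ: λE₁h₂ = E₂(1 + λh₁) → λ(E₁h₂ − E₂h₁) = E₂ → λ = E₂/(E₁h₂ − E₂h₁).
λ = 0.259/(4.57×1.73 − 0.259×5.85) = 0.259/6.391 = 0.04053 per s.

0.041 per s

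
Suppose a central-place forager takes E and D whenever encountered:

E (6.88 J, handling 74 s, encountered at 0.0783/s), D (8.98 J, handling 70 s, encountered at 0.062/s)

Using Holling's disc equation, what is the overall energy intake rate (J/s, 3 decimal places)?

R = Σλ_iE_i / (1 + Σλ_ih_i)
Numerator: 0.0783×6.88 + 0.062×8.98 = 1.095
Denominator: 1 + 0.0783×74 + 0.062×70 = 11.13
R = 1.095/11.13 = 0.09839 J/s

0.098 J/s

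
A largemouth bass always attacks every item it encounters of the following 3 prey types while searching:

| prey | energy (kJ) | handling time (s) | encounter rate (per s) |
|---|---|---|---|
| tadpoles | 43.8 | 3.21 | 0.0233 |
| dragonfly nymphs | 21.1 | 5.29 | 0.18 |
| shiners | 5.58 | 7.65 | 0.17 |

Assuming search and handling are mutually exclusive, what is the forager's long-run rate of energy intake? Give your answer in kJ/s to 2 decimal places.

Energy encountered per unit search time: 0.0233×43.8 + 0.18×21.1 + 0.17×5.58 = 5.767 kJ/s.
Handling time per unit search time: 0.0233×3.21 + 0.18×5.29 + 0.17×7.65 = 2.327.
Rate = 5.767/(1 + 2.327) = 1.733 kJ/s.

1.73 kJ/s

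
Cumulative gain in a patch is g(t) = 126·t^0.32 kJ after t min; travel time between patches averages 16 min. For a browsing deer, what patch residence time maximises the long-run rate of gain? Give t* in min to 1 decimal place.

By the marginal value theorem, leave when the instantaneous gain rate g'(t) equals the habitat-wide average g(t)/(T + t).
g'(t) = 0.32·126·t^-0.68. Setting 0.32·126·t^-0.68 = 126·t^0.32/(16+t) gives 0.32(16+t) = t, so 0.68·t = 0.32×16.
t* = 0.32×16/0.68 = 7.529 min.

7.5 min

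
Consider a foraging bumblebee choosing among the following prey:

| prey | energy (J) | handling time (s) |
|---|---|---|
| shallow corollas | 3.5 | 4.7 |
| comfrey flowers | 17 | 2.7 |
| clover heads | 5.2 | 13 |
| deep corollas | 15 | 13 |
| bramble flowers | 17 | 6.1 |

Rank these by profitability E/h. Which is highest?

comfrey flowers

Profitability E/h (J/s): shallow corollas = 3.5/4.7 = 0.745, comfrey flowers = 17/2.7 = 6.3, clover heads = 5.2/13 = 0.4, deep corollas = 15/13 = 1.15, bramble flowers = 17/6.1 = 2.79.
Ranked: comfrey flowers > bramble flowers > deep corollas > shallow corollas > clover heads.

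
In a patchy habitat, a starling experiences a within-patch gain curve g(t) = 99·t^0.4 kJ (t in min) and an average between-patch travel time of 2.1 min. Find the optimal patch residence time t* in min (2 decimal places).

By the marginal value theorem, leave when the instantaneous gain rate g'(t) equals the habitat-wide average g(t)/(T + t).
g'(t) = 0.4·99·t^-0.6. Setting 0.4·99·t^-0.6 = 99·t^0.4/(2.1+t) gives 0.4(2.1+t) = t, so 0.60·t = 0.4×2.1.
t* = 0.4×2.1/0.60 = 1.4 min.

1.40 min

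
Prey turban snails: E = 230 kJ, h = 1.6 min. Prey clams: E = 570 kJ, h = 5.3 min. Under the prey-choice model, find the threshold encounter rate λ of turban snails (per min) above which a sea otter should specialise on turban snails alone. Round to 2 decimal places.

Drop clams once their profitability E₂/h₂ falls below the rate achievable on turban snails alone: E₂/h₂ = λE₁/(1 + λh₁).
Solve for λ: λE₁h₂ = E₂(1 + λh₁) → λ(E₁h₂ − E₂h₁) = E₂ → λ = E₂/(E₁h₂ − E₂h₁).
λ = 570/(230×5.3 − 570×1.6) = 570/307 = 1.857 per min.

1.86 per min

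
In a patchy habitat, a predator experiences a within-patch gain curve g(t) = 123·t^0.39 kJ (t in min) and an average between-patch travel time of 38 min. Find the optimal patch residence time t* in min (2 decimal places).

24.30 min

Optimal t* satisfies g'(t*) = g(t*)/(T + t*).
g'(t) = 0.39·123·t^-0.61. Setting 0.39·123·t^-0.61 = 123·t^0.39/(38+t) gives 0.39(38+t) = t, so 0.61·t = 0.39×38.
t* = 0.39×38/0.61 = 24.3 min.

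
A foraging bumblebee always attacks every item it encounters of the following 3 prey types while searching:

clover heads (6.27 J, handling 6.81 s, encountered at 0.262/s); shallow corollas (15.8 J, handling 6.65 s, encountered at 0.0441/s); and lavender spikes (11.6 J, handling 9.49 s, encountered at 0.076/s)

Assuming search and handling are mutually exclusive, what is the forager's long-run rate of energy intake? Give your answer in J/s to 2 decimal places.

R = Σλ_iE_i / (1 + Σλ_ih_i)
Numerator: 0.262×6.27 + 0.0441×15.8 + 0.076×11.6 = 3.221
Denominator: 1 + 0.262×6.81 + 0.0441×6.65 + 0.076×9.49 = 3.799
R = 3.221/3.799 = 0.8479 J/s

0.85 J/s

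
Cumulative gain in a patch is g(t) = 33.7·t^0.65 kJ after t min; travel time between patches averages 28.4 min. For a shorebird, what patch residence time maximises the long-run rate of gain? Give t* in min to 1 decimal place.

52.7 min

Maximise g(t)/(T+t): set derivative to zero → g'(t)(T+t) = g(t).
g'(t) = 0.65·33.7·t^-0.35. Setting 0.65·33.7·t^-0.35 = 33.7·t^0.65/(28.4+t) gives 0.65(28.4+t) = t, so 0.35·t = 0.65×28.4.
t* = 0.65×28.4/0.35 = 52.74 min.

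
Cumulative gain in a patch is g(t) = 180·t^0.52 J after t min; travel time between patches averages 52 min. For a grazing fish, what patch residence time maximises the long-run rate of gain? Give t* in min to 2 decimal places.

56.33 min

Maximise g(t)/(T+t): set derivative to zero → g'(t)(T+t) = g(t).
g'(t) = 0.52·180·t^-0.48. Setting 0.52·180·t^-0.48 = 180·t^0.52/(52+t) gives 0.52(52+t) = t, so 0.48·t = 0.52×52.
t* = 0.52×52/0.48 = 56.33 min.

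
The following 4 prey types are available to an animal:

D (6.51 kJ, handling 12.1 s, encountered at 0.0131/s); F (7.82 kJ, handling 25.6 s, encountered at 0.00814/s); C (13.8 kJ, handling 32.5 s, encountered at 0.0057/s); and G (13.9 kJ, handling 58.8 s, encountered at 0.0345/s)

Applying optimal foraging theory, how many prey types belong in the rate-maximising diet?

Profitabilities (E/h, kJ/s): D 0.538, C 0.425, F 0.305, G 0.236. Add prey in this order while the next type's profitability exceeds the intake rate on those already taken.
Rate on top 1: 0.07361. C: 0.425 > 0.07361 → include.
Rate on top 2: 0.122. F: 0.305 > 0.122 → include.
Rate on top 3: 0.1466. G: 0.236 > 0.1466 → include.
Optimal diet: D, C, F, G — 4 of 4 types.

4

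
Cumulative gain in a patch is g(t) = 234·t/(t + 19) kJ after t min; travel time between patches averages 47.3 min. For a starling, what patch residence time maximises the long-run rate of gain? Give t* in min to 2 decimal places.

Maximise g(t)/(T+t): set derivative to zero → g'(t)(T+t) = g(t).
g'(t) = 234·19/(t + 19)². Setting 234·19/(t+19)² = 234t/[(t+19)(47.3+t)] gives 19(47.3+t) = t(t+19), so t² = 19×47.3 = 898.7.
t* = √898.7 = 29.98 min.

29.98 min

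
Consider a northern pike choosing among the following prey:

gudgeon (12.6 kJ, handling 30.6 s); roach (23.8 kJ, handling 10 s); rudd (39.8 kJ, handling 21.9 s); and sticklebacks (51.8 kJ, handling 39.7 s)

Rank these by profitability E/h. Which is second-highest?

Profitability E/h (kJ/s): gudgeon = 12.6/30.6 = 0.412, roach = 23.8/10 = 2.38, rudd = 39.8/21.9 = 1.82, sticklebacks = 51.8/39.7 = 1.3.
Ranked: roach > rudd > sticklebacks > gudgeon.

rudd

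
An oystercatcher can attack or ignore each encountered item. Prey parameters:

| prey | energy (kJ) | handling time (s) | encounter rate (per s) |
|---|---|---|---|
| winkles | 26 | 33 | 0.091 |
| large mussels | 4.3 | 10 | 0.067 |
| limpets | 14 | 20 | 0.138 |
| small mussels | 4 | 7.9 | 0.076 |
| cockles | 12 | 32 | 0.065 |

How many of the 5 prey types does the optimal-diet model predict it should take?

2

E/h in descending order: winkles 0.788, limpets 0.7, small mussels 0.506, large mussels 0.43, cockles 0.375 kJ/s. The optimal diet is the largest prefix of this list for which every included type satisfies E_i/h_i > R on the types above it.
Rate on top 1: 0.5911. limpets: 0.7 > 0.5911 → include.
Rate on top 2: 0.6355. small mussels: 0.506 < 0.6355 → exclude; stop.
Optimal diet: winkles, limpets — 2 of 5 types.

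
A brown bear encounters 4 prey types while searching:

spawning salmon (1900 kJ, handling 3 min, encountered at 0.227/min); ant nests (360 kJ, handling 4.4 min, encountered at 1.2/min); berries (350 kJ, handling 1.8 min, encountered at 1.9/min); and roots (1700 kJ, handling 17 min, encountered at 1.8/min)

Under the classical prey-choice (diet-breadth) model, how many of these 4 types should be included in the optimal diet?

E/h in descending order: spawning salmon 633, berries 194, roots 100, ant nests 81.8 kJ/min. The optimal diet is the largest prefix of this list for which every included type satisfies E_i/h_i > R on the types above it.
Rate on top 1: 256.6. berries: 194 < 256.6 → exclude; stop.
Optimal diet: spawning salmon — 1 of 4 types.

1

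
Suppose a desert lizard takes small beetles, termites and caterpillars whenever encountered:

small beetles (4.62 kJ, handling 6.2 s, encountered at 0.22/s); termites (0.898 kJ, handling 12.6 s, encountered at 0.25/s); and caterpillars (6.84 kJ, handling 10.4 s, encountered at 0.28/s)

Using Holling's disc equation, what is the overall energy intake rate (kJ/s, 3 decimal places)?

R = (0.22×4.62 + 0.25×0.898 + 0.28×6.84) / (1 + 0.22×6.2 + 0.25×12.6 + 0.28×10.4) = 3.156/8.426 = 0.3746 kJ/s.

0.375 kJ/s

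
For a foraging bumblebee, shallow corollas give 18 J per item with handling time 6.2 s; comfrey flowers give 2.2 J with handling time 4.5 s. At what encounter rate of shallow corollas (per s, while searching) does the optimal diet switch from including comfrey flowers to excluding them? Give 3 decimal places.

Drop comfrey flowers once their profitability E₂/h₂ falls below the rate achievable on shallow corollas alone: E₂/h₂ = λE₁/(1 + λh₁).
Solve for λ: λE₁h₂ = E₂(1 + λh₁) → λ(E₁h₂ − E₂h₁) = E₂ → λ = E₂/(E₁h₂ − E₂h₁).
λ = 2.2/(18×4.5 − 2.2×6.2) = 2.2/67.36 = 0.03266 per s.

0.033 per s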